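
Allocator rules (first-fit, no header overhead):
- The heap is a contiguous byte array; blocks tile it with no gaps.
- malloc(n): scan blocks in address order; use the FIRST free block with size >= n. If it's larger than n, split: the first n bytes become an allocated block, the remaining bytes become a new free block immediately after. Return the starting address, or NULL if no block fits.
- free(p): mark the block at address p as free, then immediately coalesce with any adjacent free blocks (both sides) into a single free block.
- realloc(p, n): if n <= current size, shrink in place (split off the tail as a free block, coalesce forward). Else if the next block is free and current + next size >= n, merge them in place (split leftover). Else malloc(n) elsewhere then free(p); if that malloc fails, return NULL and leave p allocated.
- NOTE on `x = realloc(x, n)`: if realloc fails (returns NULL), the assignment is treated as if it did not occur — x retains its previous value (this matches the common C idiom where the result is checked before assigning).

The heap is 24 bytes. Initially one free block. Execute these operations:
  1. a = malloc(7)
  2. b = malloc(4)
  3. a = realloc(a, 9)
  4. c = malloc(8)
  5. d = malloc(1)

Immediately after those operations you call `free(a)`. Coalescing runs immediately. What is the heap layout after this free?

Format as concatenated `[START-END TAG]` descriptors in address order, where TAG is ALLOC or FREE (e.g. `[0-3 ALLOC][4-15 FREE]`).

Answer: [0-0 ALLOC][1-6 FREE][7-10 ALLOC][11-23 FREE]

Derivation:
Op 1: a = malloc(7) -> a = 0; heap: [0-6 ALLOC][7-23 FREE]
Op 2: b = malloc(4) -> b = 7; heap: [0-6 ALLOC][7-10 ALLOC][11-23 FREE]
Op 3: a = realloc(a, 9) -> a = 11; heap: [0-6 FREE][7-10 ALLOC][11-19 ALLOC][20-23 FREE]
Op 4: c = malloc(8) -> c = NULL; heap: [0-6 FREE][7-10 ALLOC][11-19 ALLOC][20-23 FREE]
Op 5: d = malloc(1) -> d = 0; heap: [0-0 ALLOC][1-6 FREE][7-10 ALLOC][11-19 ALLOC][20-23 FREE]
free(a): a = 11 -> block [11-19 ALLOC]; mark free, coalesce with adjacent free neighbors -> [0-0 ALLOC][1-6 FREE][7-10 ALLOC][11-23 FREE]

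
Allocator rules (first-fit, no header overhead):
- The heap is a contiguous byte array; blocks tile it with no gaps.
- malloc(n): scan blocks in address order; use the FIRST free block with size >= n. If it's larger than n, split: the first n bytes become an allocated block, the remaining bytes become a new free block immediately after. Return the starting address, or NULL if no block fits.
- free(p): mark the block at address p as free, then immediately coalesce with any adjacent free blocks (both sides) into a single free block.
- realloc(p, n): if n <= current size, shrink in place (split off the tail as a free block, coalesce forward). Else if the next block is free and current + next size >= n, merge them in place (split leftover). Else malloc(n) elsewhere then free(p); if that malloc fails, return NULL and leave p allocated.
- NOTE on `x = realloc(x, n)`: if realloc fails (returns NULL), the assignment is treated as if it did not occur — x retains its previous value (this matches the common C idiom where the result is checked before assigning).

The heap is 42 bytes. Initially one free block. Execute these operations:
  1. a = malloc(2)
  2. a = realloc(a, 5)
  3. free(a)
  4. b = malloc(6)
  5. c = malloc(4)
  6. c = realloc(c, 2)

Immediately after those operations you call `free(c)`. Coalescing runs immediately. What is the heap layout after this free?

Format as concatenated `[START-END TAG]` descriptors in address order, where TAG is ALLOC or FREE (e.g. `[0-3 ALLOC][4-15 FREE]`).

Op 1: a = malloc(2) -> a = 0; heap: [0-1 ALLOC][2-41 FREE]
Op 2: a = realloc(a, 5) -> a = 0; heap: [0-4 ALLOC][5-41 FREE]
Op 3: free(a) -> (freed a); heap: [0-41 FREE]
Op 4: b = malloc(6) -> b = 0; heap: [0-5 ALLOC][6-41 FREE]
Op 5: c = malloc(4) -> c = 6; heap: [0-5 ALLOC][6-9 ALLOC][10-41 FREE]
Op 6: c = realloc(c, 2) -> c = 6; heap: [0-5 ALLOC][6-7 ALLOC][8-41 FREE]
free(c): c = 6 -> block [6-7 ALLOC]; mark free, coalesce with adjacent free neighbors -> [0-5 ALLOC][6-41 FREE]

Answer: [0-5 ALLOC][6-41 FREE]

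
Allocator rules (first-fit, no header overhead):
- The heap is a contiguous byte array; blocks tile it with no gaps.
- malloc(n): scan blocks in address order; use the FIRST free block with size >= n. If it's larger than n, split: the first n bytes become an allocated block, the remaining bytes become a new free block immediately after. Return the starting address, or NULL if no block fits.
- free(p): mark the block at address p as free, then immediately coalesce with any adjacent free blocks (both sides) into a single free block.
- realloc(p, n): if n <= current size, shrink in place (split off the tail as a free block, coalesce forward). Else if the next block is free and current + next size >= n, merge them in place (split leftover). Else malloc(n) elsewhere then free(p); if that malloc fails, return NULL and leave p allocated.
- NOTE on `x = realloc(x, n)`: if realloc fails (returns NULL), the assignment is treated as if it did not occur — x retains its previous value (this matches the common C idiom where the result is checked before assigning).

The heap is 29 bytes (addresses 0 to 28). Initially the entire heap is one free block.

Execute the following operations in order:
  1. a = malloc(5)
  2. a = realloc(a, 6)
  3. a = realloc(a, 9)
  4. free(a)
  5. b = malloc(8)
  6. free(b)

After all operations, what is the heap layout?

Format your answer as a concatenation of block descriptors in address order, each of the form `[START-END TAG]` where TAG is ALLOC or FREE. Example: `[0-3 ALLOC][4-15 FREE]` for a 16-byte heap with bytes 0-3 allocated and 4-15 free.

Op 1: a = malloc(5) -> a = 0; heap: [0-4 ALLOC][5-28 FREE]
Op 2: a = realloc(a, 6) -> a = 0; heap: [0-5 ALLOC][6-28 FREE]
Op 3: a = realloc(a, 9) -> a = 0; heap: [0-8 ALLOC][9-28 FREE]
Op 4: free(a) -> (freed a); heap: [0-28 FREE]
Op 5: b = malloc(8) -> b = 0; heap: [0-7 ALLOC][8-28 FREE]
Op 6: free(b) -> (freed b); heap: [0-28 FREE]

Answer: [0-28 FREE]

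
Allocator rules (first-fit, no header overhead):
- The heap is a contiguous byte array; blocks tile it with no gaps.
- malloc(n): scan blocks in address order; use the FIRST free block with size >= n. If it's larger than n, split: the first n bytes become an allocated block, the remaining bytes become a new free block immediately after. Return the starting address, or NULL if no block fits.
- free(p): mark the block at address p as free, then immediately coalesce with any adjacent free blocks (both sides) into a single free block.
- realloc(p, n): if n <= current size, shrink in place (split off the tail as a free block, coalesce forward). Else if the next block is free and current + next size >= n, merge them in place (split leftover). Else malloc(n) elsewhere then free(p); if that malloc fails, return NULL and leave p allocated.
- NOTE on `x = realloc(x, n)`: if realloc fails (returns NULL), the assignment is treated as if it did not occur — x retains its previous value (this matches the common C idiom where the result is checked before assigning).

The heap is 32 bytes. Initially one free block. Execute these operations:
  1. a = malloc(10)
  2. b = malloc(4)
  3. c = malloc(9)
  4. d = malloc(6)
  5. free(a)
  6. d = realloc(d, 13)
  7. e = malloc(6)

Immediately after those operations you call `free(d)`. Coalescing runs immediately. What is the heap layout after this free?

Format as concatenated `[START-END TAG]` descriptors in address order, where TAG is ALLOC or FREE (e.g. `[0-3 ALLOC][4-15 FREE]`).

Op 1: a = malloc(10) -> a = 0; heap: [0-9 ALLOC][10-31 FREE]
Op 2: b = malloc(4) -> b = 10; heap: [0-9 ALLOC][10-13 ALLOC][14-31 FREE]
Op 3: c = malloc(9) -> c = 14; heap: [0-9 ALLOC][10-13 ALLOC][14-22 ALLOC][23-31 FREE]
Op 4: d = malloc(6) -> d = 23; heap: [0-9 ALLOC][10-13 ALLOC][14-22 ALLOC][23-28 ALLOC][29-31 FREE]
Op 5: free(a) -> (freed a); heap: [0-9 FREE][10-13 ALLOC][14-22 ALLOC][23-28 ALLOC][29-31 FREE]
Op 6: d = realloc(d, 13) -> NULL (d unchanged); heap: [0-9 FREE][10-13 ALLOC][14-22 ALLOC][23-28 ALLOC][29-31 FREE]
Op 7: e = malloc(6) -> e = 0; heap: [0-5 ALLOC][6-9 FREE][10-13 ALLOC][14-22 ALLOC][23-28 ALLOC][29-31 FREE]
free(d): d = 23 -> block [23-28 ALLOC]; mark free, coalesce with adjacent free neighbors -> [0-5 ALLOC][6-9 FREE][10-13 ALLOC][14-22 ALLOC][23-31 FREE]

Answer: [0-5 ALLOC][6-9 FREE][10-13 ALLOC][14-22 ALLOC][23-31 FREE]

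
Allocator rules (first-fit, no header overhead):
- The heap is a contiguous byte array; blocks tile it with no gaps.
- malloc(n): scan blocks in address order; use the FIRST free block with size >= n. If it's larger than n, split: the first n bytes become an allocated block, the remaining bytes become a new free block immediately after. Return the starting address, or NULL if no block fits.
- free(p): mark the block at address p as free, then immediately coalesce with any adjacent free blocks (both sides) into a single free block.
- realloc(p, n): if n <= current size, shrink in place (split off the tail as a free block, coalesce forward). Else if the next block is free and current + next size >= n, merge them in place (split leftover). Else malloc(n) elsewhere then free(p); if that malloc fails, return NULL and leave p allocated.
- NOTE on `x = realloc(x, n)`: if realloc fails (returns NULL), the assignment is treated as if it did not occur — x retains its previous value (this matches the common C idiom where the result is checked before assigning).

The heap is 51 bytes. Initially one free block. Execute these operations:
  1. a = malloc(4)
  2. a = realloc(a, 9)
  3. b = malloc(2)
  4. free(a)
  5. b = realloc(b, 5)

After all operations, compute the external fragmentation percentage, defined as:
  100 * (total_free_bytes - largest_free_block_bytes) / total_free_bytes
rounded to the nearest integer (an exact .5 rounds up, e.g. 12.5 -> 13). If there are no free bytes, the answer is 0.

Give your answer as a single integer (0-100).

Answer: 20

Derivation:
Op 1: a = malloc(4) -> a = 0; heap: [0-3 ALLOC][4-50 FREE]
Op 2: a = realloc(a, 9) -> a = 0; heap: [0-8 ALLOC][9-50 FREE]
Op 3: b = malloc(2) -> b = 9; heap: [0-8 ALLOC][9-10 ALLOC][11-50 FREE]
Op 4: free(a) -> (freed a); heap: [0-8 FREE][9-10 ALLOC][11-50 FREE]
Op 5: b = realloc(b, 5) -> b = 9; heap: [0-8 FREE][9-13 ALLOC][14-50 FREE]
Free blocks: [9 37] total_free=46 largest=37 -> 100*(46-37)/46 = 900/46 ≈ 19.565 -> rounds to 20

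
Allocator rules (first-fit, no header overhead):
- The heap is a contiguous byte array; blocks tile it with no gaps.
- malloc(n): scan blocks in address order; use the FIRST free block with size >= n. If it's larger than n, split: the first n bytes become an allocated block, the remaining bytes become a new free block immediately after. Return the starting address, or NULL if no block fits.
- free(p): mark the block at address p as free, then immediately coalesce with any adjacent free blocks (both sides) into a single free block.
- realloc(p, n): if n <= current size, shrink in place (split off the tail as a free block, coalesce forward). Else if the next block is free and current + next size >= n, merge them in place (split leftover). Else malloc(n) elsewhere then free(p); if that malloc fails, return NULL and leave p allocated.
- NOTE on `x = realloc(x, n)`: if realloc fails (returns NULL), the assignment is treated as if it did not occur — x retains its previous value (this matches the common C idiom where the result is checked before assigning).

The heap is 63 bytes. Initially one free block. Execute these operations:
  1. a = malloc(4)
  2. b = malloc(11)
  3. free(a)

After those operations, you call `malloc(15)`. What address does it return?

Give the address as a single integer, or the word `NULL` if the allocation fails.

Op 1: a = malloc(4) -> a = 0; heap: [0-3 ALLOC][4-62 FREE]
Op 2: b = malloc(11) -> b = 4; heap: [0-3 ALLOC][4-14 ALLOC][15-62 FREE]
Op 3: free(a) -> (freed a); heap: [0-3 FREE][4-14 ALLOC][15-62 FREE]
malloc(15): first-fit scan over [0-3 FREE][4-14 ALLOC][15-62 FREE] -> 15

Answer: 15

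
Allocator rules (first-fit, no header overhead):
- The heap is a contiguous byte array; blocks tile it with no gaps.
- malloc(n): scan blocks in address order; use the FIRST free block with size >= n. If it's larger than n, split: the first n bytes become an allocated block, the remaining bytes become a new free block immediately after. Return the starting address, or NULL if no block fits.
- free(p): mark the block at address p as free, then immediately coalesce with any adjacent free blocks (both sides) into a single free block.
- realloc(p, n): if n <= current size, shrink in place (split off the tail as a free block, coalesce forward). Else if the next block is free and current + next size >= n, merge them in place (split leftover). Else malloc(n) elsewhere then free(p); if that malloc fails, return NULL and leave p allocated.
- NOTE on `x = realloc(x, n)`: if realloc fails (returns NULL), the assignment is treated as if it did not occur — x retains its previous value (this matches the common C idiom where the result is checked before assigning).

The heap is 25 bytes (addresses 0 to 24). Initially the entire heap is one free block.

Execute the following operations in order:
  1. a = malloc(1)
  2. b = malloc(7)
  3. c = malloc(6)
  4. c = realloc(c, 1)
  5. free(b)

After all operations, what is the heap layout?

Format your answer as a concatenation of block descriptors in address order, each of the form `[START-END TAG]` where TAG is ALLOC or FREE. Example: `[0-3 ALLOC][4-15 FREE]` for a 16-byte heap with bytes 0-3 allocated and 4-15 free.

Op 1: a = malloc(1) -> a = 0; heap: [0-0 ALLOC][1-24 FREE]
Op 2: b = malloc(7) -> b = 1; heap: [0-0 ALLOC][1-7 ALLOC][8-24 FREE]
Op 3: c = malloc(6) -> c = 8; heap: [0-0 ALLOC][1-7 ALLOC][8-13 ALLOC][14-24 FREE]
Op 4: c = realloc(c, 1) -> c = 8; heap: [0-0 ALLOC][1-7 ALLOC][8-8 ALLOC][9-24 FREE]
Op 5: free(b) -> (freed b); heap: [0-0 ALLOC][1-7 FREE][8-8 ALLOC][9-24 FREE]

Answer: [0-0 ALLOC][1-7 FREE][8-8 ALLOC][9-24 FREE]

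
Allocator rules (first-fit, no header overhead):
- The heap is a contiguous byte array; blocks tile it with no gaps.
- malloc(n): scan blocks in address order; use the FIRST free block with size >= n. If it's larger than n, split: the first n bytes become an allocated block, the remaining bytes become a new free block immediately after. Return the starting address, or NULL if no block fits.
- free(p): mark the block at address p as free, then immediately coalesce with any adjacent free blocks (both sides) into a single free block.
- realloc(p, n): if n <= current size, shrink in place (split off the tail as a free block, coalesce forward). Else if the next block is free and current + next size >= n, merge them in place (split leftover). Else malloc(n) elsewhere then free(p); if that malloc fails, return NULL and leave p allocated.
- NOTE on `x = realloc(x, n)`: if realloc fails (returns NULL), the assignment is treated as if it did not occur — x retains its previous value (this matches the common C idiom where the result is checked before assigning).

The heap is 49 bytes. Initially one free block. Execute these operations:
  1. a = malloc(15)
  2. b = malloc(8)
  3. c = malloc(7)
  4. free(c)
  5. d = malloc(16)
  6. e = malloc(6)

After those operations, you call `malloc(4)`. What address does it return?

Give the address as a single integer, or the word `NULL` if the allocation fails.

Answer: 45

Derivation:
Op 1: a = malloc(15) -> a = 0; heap: [0-14 ALLOC][15-48 FREE]
Op 2: b = malloc(8) -> b = 15; heap: [0-14 ALLOC][15-22 ALLOC][23-48 FREE]
Op 3: c = malloc(7) -> c = 23; heap: [0-14 ALLOC][15-22 ALLOC][23-29 ALLOC][30-48 FREE]
Op 4: free(c) -> (freed c); heap: [0-14 ALLOC][15-22 ALLOC][23-48 FREE]
Op 5: d = malloc(16) -> d = 23; heap: [0-14 ALLOC][15-22 ALLOC][23-38 ALLOC][39-48 FREE]
Op 6: e = malloc(6) -> e = 39; heap: [0-14 ALLOC][15-22 ALLOC][23-38 ALLOC][39-44 ALLOC][45-48 FREE]
malloc(4): first-fit scan over [0-14 ALLOC][15-22 ALLOC][23-38 ALLOC][39-44 ALLOC][45-48 FREE] -> 45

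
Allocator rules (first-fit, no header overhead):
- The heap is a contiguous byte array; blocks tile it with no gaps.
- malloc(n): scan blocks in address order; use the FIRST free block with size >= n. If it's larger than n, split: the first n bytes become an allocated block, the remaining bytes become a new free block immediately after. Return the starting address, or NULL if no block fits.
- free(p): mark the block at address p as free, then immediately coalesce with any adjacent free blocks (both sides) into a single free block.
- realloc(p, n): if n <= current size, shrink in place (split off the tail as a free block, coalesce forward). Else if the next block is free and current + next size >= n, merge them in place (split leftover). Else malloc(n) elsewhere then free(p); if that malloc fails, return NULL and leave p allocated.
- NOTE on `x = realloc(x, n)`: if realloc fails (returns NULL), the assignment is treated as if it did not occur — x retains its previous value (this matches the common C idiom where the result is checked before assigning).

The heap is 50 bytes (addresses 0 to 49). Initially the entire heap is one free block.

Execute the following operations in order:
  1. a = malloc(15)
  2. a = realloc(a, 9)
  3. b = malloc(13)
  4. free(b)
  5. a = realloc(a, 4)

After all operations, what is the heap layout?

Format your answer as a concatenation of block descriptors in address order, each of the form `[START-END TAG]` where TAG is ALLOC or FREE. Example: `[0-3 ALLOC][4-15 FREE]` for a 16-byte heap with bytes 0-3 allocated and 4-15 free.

Answer: [0-3 ALLOC][4-49 FREE]

Derivation:
Op 1: a = malloc(15) -> a = 0; heap: [0-14 ALLOC][15-49 FREE]
Op 2: a = realloc(a, 9) -> a = 0; heap: [0-8 ALLOC][9-49 FREE]
Op 3: b = malloc(13) -> b = 9; heap: [0-8 ALLOC][9-21 ALLOC][22-49 FREE]
Op 4: free(b) -> (freed b); heap: [0-8 ALLOC][9-49 FREE]
Op 5: a = realloc(a, 4) -> a = 0; heap: [0-3 ALLOC][4-49 FREE]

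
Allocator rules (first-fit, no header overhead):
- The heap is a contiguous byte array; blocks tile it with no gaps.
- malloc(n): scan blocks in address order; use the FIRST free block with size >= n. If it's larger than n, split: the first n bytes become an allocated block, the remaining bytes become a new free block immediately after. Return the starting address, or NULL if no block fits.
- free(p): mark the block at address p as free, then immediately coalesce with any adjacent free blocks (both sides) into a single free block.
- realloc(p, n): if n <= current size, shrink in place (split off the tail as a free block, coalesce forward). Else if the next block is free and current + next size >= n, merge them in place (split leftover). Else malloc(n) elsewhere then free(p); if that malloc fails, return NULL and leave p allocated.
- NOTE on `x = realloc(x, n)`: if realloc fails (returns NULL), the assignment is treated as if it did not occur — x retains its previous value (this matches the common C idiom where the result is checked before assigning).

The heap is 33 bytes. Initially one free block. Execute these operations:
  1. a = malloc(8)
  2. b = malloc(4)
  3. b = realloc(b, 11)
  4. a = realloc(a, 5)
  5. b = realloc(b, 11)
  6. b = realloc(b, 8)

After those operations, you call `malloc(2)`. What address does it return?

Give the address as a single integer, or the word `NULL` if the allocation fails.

Answer: 5

Derivation:
Op 1: a = malloc(8) -> a = 0; heap: [0-7 ALLOC][8-32 FREE]
Op 2: b = malloc(4) -> b = 8; heap: [0-7 ALLOC][8-11 ALLOC][12-32 FREE]
Op 3: b = realloc(b, 11) -> b = 8; heap: [0-7 ALLOC][8-18 ALLOC][19-32 FREE]
Op 4: a = realloc(a, 5) -> a = 0; heap: [0-4 ALLOC][5-7 FREE][8-18 ALLOC][19-32 FREE]
Op 5: b = realloc(b, 11) -> b = 8; heap: [0-4 ALLOC][5-7 FREE][8-18 ALLOC][19-32 FREE]
Op 6: b = realloc(b, 8) -> b = 8; heap: [0-4 ALLOC][5-7 FREE][8-15 ALLOC][16-32 FREE]
malloc(2): first-fit scan over [0-4 ALLOC][5-7 FREE][8-15 ALLOC][16-32 FREE] -> 5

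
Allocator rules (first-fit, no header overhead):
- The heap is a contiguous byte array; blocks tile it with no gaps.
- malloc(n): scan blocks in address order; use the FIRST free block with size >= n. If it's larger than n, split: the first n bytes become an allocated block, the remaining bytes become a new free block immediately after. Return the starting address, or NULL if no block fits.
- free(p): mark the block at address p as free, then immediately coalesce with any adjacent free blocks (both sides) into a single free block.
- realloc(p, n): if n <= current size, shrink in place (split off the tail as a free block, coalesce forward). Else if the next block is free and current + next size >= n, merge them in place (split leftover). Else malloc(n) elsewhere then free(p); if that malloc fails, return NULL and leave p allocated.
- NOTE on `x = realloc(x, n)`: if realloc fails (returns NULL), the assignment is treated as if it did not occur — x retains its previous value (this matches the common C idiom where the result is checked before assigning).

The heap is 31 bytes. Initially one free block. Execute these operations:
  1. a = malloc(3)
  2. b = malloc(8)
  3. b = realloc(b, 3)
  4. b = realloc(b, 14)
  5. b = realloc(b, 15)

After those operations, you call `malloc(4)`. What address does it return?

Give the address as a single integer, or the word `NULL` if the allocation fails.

Answer: 18

Derivation:
Op 1: a = malloc(3) -> a = 0; heap: [0-2 ALLOC][3-30 FREE]
Op 2: b = malloc(8) -> b = 3; heap: [0-2 ALLOC][3-10 ALLOC][11-30 FREE]
Op 3: b = realloc(b, 3) -> b = 3; heap: [0-2 ALLOC][3-5 ALLOC][6-30 FREE]
Op 4: b = realloc(b, 14) -> b = 3; heap: [0-2 ALLOC][3-16 ALLOC][17-30 FREE]
Op 5: b = realloc(b, 15) -> b = 3; heap: [0-2 ALLOC][3-17 ALLOC][18-30 FREE]
malloc(4): first-fit scan over [0-2 ALLOC][3-17 ALLOC][18-30 FREE] -> 18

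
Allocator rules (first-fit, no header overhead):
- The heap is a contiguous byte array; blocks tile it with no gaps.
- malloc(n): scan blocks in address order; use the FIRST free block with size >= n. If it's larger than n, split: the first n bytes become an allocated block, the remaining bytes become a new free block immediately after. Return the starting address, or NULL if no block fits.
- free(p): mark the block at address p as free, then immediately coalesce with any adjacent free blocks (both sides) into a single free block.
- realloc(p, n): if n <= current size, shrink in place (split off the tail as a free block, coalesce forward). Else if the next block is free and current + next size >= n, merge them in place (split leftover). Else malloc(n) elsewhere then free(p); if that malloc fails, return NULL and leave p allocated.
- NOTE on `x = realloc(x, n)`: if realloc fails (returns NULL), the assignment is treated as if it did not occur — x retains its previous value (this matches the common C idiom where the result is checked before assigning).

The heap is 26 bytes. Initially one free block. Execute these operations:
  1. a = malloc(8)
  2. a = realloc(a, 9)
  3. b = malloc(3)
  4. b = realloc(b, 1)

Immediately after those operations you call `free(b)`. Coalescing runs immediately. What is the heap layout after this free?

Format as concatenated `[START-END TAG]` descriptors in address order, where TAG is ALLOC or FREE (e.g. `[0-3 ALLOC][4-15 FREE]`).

Op 1: a = malloc(8) -> a = 0; heap: [0-7 ALLOC][8-25 FREE]
Op 2: a = realloc(a, 9) -> a = 0; heap: [0-8 ALLOC][9-25 FREE]
Op 3: b = malloc(3) -> b = 9; heap: [0-8 ALLOC][9-11 ALLOC][12-25 FREE]
Op 4: b = realloc(b, 1) -> b = 9; heap: [0-8 ALLOC][9-9 ALLOC][10-25 FREE]
free(b): b = 9 -> block [9-9 ALLOC]; mark free, coalesce with adjacent free neighbors -> [0-8 ALLOC][9-25 FREE]

Answer: [0-8 ALLOC][9-25 FREE]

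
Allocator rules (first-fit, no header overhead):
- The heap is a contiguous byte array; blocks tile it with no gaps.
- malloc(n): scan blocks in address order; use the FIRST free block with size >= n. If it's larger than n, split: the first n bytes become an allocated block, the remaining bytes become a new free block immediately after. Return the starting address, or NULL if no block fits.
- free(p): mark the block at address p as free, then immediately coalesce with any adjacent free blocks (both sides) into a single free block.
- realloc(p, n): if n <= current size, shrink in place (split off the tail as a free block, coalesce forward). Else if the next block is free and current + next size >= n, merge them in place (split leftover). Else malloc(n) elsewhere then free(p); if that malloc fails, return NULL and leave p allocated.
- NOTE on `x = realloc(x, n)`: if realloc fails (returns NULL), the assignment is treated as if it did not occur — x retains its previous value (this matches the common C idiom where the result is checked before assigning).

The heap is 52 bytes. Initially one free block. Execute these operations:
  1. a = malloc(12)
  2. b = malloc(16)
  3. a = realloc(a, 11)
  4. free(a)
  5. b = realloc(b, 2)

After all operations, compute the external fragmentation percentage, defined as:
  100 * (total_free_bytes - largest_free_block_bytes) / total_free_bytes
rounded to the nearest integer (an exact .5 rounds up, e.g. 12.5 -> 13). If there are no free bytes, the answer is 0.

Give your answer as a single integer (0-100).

Op 1: a = malloc(12) -> a = 0; heap: [0-11 ALLOC][12-51 FREE]
Op 2: b = malloc(16) -> b = 12; heap: [0-11 ALLOC][12-27 ALLOC][28-51 FREE]
Op 3: a = realloc(a, 11) -> a = 0; heap: [0-10 ALLOC][11-11 FREE][12-27 ALLOC][28-51 FREE]
Op 4: free(a) -> (freed a); heap: [0-11 FREE][12-27 ALLOC][28-51 FREE]
Op 5: b = realloc(b, 2) -> b = 12; heap: [0-11 FREE][12-13 ALLOC][14-51 FREE]
Free blocks: [12 38] total_free=50 largest=38 -> 100*(50-38)/50 = 1200/50 = 24

Answer: 24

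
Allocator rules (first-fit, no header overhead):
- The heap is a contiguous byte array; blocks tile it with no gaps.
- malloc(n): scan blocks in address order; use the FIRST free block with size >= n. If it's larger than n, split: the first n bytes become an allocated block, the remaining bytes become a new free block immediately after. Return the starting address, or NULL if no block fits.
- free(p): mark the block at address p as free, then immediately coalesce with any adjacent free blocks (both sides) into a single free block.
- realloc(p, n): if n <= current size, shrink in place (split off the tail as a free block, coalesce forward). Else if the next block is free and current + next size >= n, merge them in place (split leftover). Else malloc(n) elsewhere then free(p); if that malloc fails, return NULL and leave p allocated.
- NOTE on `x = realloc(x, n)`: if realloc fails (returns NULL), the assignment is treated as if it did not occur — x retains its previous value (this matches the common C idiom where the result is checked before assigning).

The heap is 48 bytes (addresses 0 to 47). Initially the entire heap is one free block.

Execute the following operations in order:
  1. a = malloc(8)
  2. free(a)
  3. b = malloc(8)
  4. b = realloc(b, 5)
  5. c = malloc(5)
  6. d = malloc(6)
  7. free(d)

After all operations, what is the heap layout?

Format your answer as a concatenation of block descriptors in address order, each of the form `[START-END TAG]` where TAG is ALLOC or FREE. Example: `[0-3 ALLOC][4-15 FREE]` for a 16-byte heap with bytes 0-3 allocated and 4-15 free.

Op 1: a = malloc(8) -> a = 0; heap: [0-7 ALLOC][8-47 FREE]
Op 2: free(a) -> (freed a); heap: [0-47 FREE]
Op 3: b = malloc(8) -> b = 0; heap: [0-7 ALLOC][8-47 FREE]
Op 4: b = realloc(b, 5) -> b = 0; heap: [0-4 ALLOC][5-47 FREE]
Op 5: c = malloc(5) -> c = 5; heap: [0-4 ALLOC][5-9 ALLOC][10-47 FREE]
Op 6: d = malloc(6) -> d = 10; heap: [0-4 ALLOC][5-9 ALLOC][10-15 ALLOC][16-47 FREE]
Op 7: free(d) -> (freed d); heap: [0-4 ALLOC][5-9 ALLOC][10-47 FREE]

Answer: [0-4 ALLOC][5-9 ALLOC][10-47 FREE]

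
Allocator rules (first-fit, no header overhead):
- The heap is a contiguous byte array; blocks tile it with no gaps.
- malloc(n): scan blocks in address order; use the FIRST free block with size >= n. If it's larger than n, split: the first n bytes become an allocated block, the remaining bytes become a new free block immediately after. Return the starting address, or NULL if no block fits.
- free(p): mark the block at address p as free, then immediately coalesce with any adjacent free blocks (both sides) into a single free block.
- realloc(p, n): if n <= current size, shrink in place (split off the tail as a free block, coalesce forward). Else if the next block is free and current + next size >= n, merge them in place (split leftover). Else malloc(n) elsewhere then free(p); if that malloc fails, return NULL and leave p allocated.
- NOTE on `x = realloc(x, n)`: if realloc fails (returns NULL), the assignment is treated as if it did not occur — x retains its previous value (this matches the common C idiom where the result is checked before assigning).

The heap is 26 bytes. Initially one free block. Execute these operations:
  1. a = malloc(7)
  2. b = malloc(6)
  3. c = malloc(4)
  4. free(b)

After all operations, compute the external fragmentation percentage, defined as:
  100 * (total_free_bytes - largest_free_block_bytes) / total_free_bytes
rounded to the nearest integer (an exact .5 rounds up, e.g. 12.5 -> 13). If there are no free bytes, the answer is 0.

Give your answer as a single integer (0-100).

Op 1: a = malloc(7) -> a = 0; heap: [0-6 ALLOC][7-25 FREE]
Op 2: b = malloc(6) -> b = 7; heap: [0-6 ALLOC][7-12 ALLOC][13-25 FREE]
Op 3: c = malloc(4) -> c = 13; heap: [0-6 ALLOC][7-12 ALLOC][13-16 ALLOC][17-25 FREE]
Op 4: free(b) -> (freed b); heap: [0-6 ALLOC][7-12 FREE][13-16 ALLOC][17-25 FREE]
Free blocks: [6 9] total_free=15 largest=9 -> 100*(15-9)/15 = 600/15 = 40

Answer: 40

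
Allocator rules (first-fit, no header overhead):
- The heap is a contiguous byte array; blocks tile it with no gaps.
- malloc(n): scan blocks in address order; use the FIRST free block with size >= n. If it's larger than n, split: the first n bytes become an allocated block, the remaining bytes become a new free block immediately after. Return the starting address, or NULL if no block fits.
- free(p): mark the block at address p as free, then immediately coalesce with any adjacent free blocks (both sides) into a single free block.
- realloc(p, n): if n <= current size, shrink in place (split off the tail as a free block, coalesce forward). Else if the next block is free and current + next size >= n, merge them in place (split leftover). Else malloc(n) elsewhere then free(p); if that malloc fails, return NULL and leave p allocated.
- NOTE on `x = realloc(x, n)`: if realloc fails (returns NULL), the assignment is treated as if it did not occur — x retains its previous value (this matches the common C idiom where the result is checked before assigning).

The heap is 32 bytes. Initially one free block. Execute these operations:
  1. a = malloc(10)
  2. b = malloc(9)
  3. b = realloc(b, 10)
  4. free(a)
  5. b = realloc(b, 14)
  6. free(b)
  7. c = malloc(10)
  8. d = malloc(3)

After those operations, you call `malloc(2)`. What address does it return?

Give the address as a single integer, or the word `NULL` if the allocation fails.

Answer: 13

Derivation:
Op 1: a = malloc(10) -> a = 0; heap: [0-9 ALLOC][10-31 FREE]
Op 2: b = malloc(9) -> b = 10; heap: [0-9 ALLOC][10-18 ALLOC][19-31 FREE]
Op 3: b = realloc(b, 10) -> b = 10; heap: [0-9 ALLOC][10-19 ALLOC][20-31 FREE]
Op 4: free(a) -> (freed a); heap: [0-9 FREE][10-19 ALLOC][20-31 FREE]
Op 5: b = realloc(b, 14) -> b = 10; heap: [0-9 FREE][10-23 ALLOC][24-31 FREE]
Op 6: free(b) -> (freed b); heap: [0-31 FREE]
Op 7: c = malloc(10) -> c = 0; heap: [0-9 ALLOC][10-31 FREE]
Op 8: d = malloc(3) -> d = 10; heap: [0-9 ALLOC][10-12 ALLOC][13-31 FREE]
malloc(2): first-fit scan over [0-9 ALLOC][10-12 ALLOC][13-31 FREE] -> 13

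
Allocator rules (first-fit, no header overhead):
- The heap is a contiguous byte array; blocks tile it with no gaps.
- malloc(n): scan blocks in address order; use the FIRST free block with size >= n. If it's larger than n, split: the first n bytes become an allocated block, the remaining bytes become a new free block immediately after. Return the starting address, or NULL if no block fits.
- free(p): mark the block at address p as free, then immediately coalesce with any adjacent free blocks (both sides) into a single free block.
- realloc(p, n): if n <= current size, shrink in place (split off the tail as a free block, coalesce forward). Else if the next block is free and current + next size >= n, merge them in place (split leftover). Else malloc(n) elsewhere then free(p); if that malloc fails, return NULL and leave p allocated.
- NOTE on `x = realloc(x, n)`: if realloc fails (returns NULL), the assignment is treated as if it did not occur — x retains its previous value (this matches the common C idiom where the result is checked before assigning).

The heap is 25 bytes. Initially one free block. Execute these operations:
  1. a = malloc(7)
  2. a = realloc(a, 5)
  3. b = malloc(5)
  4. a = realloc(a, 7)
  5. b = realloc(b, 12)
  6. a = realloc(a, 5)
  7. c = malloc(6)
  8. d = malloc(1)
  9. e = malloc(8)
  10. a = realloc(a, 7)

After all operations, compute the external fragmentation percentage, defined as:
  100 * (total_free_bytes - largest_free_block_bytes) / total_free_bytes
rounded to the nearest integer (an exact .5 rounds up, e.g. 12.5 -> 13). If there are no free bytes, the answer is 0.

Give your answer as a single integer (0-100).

Answer: 50

Derivation:
Op 1: a = malloc(7) -> a = 0; heap: [0-6 ALLOC][7-24 FREE]
Op 2: a = realloc(a, 5) -> a = 0; heap: [0-4 ALLOC][5-24 FREE]
Op 3: b = malloc(5) -> b = 5; heap: [0-4 ALLOC][5-9 ALLOC][10-24 FREE]
Op 4: a = realloc(a, 7) -> a = 10; heap: [0-4 FREE][5-9 ALLOC][10-16 ALLOC][17-24 FREE]
Op 5: b = realloc(b, 12) -> NULL (b unchanged); heap: [0-4 FREE][5-9 ALLOC][10-16 ALLOC][17-24 FREE]
Op 6: a = realloc(a, 5) -> a = 10; heap: [0-4 FREE][5-9 ALLOC][10-14 ALLOC][15-24 FREE]
Op 7: c = malloc(6) -> c = 15; heap: [0-4 FREE][5-9 ALLOC][10-14 ALLOC][15-20 ALLOC][21-24 FREE]
Op 8: d = malloc(1) -> d = 0; heap: [0-0 ALLOC][1-4 FREE][5-9 ALLOC][10-14 ALLOC][15-20 ALLOC][21-24 FREE]
Op 9: e = malloc(8) -> e = NULL; heap: [0-0 ALLOC][1-4 FREE][5-9 ALLOC][10-14 ALLOC][15-20 ALLOC][21-24 FREE]
Op 10: a = realloc(a, 7) -> NULL (a unchanged); heap: [0-0 ALLOC][1-4 FREE][5-9 ALLOC][10-14 ALLOC][15-20 ALLOC][21-24 FREE]
Free blocks: [4 4] total_free=8 largest=4 -> 100*(8-4)/8 = 400/8 = 50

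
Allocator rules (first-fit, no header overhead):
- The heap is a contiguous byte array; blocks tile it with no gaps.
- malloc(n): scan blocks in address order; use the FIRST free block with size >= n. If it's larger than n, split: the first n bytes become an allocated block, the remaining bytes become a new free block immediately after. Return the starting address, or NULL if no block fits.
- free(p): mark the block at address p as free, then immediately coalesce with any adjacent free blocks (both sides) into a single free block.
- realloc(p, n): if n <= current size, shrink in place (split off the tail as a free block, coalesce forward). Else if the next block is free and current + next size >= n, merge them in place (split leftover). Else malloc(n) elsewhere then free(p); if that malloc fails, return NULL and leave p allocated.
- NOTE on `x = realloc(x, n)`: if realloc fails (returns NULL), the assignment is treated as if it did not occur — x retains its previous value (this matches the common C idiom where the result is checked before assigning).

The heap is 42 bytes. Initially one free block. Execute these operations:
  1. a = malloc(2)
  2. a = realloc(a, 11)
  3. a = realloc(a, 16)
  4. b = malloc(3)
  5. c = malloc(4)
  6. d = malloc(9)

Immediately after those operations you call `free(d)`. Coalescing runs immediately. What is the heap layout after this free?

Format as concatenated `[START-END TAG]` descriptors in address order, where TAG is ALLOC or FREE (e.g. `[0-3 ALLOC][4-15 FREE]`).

Answer: [0-15 ALLOC][16-18 ALLOC][19-22 ALLOC][23-41 FREE]

Derivation:
Op 1: a = malloc(2) -> a = 0; heap: [0-1 ALLOC][2-41 FREE]
Op 2: a = realloc(a, 11) -> a = 0; heap: [0-10 ALLOC][11-41 FREE]
Op 3: a = realloc(a, 16) -> a = 0; heap: [0-15 ALLOC][16-41 FREE]
Op 4: b = malloc(3) -> b = 16; heap: [0-15 ALLOC][16-18 ALLOC][19-41 FREE]
Op 5: c = malloc(4) -> c = 19; heap: [0-15 ALLOC][16-18 ALLOC][19-22 ALLOC][23-41 FREE]
Op 6: d = malloc(9) -> d = 23; heap: [0-15 ALLOC][16-18 ALLOC][19-22 ALLOC][23-31 ALLOC][32-41 FREE]
free(d): d = 23 -> block [23-31 ALLOC]; mark free, coalesce with adjacent free neighbors -> [0-15 ALLOC][16-18 ALLOC][19-22 ALLOC][23-41 FREE]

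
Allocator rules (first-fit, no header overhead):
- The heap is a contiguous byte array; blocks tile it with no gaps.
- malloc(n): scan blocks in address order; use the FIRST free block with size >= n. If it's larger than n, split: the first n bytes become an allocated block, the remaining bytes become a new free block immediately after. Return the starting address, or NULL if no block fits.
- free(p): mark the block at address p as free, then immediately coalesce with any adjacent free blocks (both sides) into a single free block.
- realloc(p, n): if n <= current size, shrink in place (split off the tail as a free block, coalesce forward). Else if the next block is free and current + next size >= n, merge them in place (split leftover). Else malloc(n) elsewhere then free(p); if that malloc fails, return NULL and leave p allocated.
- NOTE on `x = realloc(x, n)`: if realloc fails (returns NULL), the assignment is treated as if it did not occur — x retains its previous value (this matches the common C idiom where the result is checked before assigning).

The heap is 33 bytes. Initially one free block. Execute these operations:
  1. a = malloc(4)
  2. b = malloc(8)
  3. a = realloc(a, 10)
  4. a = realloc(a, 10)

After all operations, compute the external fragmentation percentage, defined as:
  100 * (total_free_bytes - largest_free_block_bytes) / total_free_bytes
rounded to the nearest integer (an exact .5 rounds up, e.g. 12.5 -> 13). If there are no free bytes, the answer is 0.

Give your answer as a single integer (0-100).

Answer: 27

Derivation:
Op 1: a = malloc(4) -> a = 0; heap: [0-3 ALLOC][4-32 FREE]
Op 2: b = malloc(8) -> b = 4; heap: [0-3 ALLOC][4-11 ALLOC][12-32 FREE]
Op 3: a = realloc(a, 10) -> a = 12; heap: [0-3 FREE][4-11 ALLOC][12-21 ALLOC][22-32 FREE]
Op 4: a = realloc(a, 10) -> a = 12; heap: [0-3 FREE][4-11 ALLOC][12-21 ALLOC][22-32 FREE]
Free blocks: [4 11] total_free=15 largest=11 -> 100*(15-11)/15 = 400/15 ≈ 26.667 -> rounds to 27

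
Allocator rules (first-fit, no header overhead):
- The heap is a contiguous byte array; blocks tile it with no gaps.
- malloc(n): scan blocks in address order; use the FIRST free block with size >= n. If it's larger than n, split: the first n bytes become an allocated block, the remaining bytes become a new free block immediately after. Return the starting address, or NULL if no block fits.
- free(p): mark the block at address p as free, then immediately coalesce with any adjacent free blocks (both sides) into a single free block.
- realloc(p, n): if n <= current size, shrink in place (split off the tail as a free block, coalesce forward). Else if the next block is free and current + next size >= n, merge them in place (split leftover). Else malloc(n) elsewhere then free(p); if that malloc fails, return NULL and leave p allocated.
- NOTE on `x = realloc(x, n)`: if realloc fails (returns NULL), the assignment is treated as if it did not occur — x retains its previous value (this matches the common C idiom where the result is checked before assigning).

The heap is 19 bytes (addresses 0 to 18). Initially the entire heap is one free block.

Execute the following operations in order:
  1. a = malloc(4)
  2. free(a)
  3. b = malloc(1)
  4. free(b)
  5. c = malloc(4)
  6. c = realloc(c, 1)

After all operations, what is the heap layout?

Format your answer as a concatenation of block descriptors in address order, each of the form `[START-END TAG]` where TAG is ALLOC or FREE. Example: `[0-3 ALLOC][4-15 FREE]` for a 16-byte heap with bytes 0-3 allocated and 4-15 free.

Answer: [0-0 ALLOC][1-18 FREE]

Derivation:
Op 1: a = malloc(4) -> a = 0; heap: [0-3 ALLOC][4-18 FREE]
Op 2: free(a) -> (freed a); heap: [0-18 FREE]
Op 3: b = malloc(1) -> b = 0; heap: [0-0 ALLOC][1-18 FREE]
Op 4: free(b) -> (freed b); heap: [0-18 FREE]
Op 5: c = malloc(4) -> c = 0; heap: [0-3 ALLOC][4-18 FREE]
Op 6: c = realloc(c, 1) -> c = 0; heap: [0-0 ALLOC][1-18 FREE]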